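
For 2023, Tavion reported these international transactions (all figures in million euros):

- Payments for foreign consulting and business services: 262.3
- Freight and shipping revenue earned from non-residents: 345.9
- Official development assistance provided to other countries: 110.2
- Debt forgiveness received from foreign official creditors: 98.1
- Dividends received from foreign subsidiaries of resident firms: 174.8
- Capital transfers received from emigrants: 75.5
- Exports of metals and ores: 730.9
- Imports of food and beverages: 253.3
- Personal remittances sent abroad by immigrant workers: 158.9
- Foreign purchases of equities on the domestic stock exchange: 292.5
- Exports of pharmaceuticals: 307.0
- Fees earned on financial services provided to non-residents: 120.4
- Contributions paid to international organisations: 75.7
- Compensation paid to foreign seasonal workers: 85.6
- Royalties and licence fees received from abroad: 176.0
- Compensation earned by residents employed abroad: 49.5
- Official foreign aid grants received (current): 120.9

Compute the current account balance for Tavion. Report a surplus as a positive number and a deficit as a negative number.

1079.4

Goods: -253.3 + 307.0 + 730.9 = 784.6
Services: 176.0 - 262.3 + 120.4 + 345.9 = 380.0
Primary income: 174.8 + 49.5 - 85.6 = 138.7
Secondary income: -75.7 - 110.2 - 158.9 + 120.9 = -223.9
Current account = 784.6 + 380.0 + 138.7 + (-223.9) = 1079.4
(Excluded from the current account — capital account: debt forgiveness received from foreign official creditors 98.1, capital transfers received from emigrants 75.5; financial account: foreign purchases of equities on the domestic stock exchange 292.5.)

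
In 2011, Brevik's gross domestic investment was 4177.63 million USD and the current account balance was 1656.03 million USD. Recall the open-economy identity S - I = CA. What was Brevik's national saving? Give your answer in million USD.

5833.66

S = I + CA = 4177.63 + 1656.03 = 5833.66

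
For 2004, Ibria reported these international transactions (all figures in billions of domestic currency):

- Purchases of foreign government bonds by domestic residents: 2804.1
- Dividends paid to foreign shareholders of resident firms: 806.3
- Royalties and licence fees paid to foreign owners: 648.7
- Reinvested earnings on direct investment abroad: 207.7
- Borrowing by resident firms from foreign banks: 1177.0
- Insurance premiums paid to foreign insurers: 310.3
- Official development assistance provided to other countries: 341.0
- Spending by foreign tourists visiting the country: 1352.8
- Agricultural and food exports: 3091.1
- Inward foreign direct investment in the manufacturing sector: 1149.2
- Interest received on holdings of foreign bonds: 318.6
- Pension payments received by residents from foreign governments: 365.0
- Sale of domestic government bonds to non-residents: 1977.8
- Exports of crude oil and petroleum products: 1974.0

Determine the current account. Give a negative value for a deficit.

5202.9

Goods: 3091.1 + 1974.0 = 5065.1
Services: 1352.8 - 648.7 - 310.3 = 393.8
Primary income: -806.3 + 207.7 + 318.6 = -280.0
Secondary income: 365.0 - 341.0 = 24.0
Current account = 5065.1 + 393.8 + (-280.0) + 24.0 = 5202.9
(Excluded from the current account — financial account: purchases of foreign government bonds by domestic residents 2804.1, borrowing by resident firms from foreign banks 1177.0, inward foreign direct investment in the manufacturing sector 1149.2, sale of domestic government bonds to non-residents 1977.8.)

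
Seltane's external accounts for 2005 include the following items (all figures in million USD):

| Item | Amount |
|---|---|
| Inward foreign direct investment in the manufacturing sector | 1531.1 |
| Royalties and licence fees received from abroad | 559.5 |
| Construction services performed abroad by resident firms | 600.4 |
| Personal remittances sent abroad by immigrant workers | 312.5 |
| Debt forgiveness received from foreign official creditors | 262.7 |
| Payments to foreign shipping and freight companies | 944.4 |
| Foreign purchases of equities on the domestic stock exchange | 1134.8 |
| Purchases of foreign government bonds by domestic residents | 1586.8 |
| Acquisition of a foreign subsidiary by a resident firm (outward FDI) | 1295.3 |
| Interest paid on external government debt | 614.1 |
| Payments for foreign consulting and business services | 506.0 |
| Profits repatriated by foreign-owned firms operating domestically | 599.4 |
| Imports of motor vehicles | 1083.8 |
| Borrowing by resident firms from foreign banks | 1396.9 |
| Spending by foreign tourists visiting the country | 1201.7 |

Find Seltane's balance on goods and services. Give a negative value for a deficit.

Goods: -1083.8
Services: 1201.7 + 600.4 + 559.5 - 944.4 - 506.0 = 911.2
Trade balance = -1083.8 + 911.2 = -172.6
(Excluded from the trade balance — financial account: inward foreign direct investment in the manufacturing sector 1531.1, foreign purchases of equities on the domestic stock exchange 1134.8, purchases of foreign government bonds by domestic residents 1586.8, acquisition of a foreign subsidiary by a resident firm (outward FDI) 1295.3, borrowing by resident firms from foreign banks 1396.9; secondary income: personal remittances sent abroad by immigrant workers 312.5; capital account: debt forgiveness received from foreign official creditors 262.7; primary income: interest paid on external government debt 614.1, profits repatriated by foreign-owned firms operating domestically 599.4.)

-172.6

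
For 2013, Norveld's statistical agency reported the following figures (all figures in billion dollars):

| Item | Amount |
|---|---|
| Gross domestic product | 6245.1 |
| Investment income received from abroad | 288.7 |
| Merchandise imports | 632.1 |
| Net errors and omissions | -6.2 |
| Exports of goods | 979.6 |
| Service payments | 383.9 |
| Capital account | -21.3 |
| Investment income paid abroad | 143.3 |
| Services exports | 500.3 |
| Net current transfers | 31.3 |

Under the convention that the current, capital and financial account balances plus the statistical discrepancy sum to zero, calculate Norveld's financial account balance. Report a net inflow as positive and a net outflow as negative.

Goods balance = 979.6 - 632.1 = 347.5
Services balance = 500.3 - 383.9 = 116.4
Trade balance (goods + services) = 347.5 + 116.4 = 463.9
Net primary income = 288.7 - 143.3 = 145.4
Net secondary income = 31.3
Current account = 463.9 + 145.4 + 31.3 = 640.6
Financial account = -(640.6 + (-21.3) + (-6.2)) = -613.1

-613.1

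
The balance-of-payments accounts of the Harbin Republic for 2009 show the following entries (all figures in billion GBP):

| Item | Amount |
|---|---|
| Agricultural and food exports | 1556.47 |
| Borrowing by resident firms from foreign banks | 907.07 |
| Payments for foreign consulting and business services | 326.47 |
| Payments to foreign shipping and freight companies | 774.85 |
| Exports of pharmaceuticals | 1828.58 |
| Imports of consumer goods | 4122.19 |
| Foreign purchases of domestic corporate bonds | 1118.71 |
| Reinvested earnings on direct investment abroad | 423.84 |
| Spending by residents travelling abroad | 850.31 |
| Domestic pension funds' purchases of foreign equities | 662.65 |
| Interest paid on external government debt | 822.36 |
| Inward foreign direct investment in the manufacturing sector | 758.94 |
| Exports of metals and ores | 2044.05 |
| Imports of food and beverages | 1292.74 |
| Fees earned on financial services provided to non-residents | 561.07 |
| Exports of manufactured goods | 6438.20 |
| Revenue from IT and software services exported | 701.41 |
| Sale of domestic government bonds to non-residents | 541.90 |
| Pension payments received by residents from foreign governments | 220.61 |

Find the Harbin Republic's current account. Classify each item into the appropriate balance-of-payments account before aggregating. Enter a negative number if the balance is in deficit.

5585.31

Goods: -4122.19 + 6438.20 + 1556.47 + 2044.05 + 1828.58 - 1292.74 = 6452.37
Services: -774.85 + 701.41 - 326.47 + 561.07 - 850.31 = -689.15
Primary income: -822.36 + 423.84 = -398.52
Secondary income: 220.61
Current account = 6452.37 + (-689.15) + (-398.52) + 220.61 = 5585.31
(Excluded from the current account — financial account: borrowing by resident firms from foreign banks 907.07, foreign purchases of domestic corporate bonds 1118.71, domestic pension funds' purchases of foreign equities 662.65, inward foreign direct investment in the manufacturing sector 758.94, sale of domestic government bonds to non-residents 541.90.)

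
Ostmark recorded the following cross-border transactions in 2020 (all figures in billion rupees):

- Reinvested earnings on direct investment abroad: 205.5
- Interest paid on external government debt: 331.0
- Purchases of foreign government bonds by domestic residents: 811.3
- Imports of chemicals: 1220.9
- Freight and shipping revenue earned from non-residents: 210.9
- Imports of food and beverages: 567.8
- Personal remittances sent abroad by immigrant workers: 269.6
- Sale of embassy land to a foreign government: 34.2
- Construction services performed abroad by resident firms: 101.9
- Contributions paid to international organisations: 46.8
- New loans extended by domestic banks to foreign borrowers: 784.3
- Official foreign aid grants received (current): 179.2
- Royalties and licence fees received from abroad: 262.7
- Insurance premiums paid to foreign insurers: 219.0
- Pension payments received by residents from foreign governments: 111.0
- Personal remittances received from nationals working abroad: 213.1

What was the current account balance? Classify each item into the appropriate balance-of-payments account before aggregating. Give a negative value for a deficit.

Goods: -1220.9 - 567.8 = -1788.7
Services: -219.0 + 101.9 + 210.9 + 262.7 = 356.5
Primary income: -331.0 + 205.5 = -125.5
Secondary income: 179.2 - 46.8 - 269.6 + 111.0 + 213.1 = 186.9
Current account = (-1788.7) + 356.5 + (-125.5) + 186.9 = -1370.8
(Excluded from the current account — financial account: purchases of foreign government bonds by domestic residents 811.3, new loans extended by domestic banks to foreign borrowers 784.3; capital account: sale of embassy land to a foreign government 34.2.)

-1370.8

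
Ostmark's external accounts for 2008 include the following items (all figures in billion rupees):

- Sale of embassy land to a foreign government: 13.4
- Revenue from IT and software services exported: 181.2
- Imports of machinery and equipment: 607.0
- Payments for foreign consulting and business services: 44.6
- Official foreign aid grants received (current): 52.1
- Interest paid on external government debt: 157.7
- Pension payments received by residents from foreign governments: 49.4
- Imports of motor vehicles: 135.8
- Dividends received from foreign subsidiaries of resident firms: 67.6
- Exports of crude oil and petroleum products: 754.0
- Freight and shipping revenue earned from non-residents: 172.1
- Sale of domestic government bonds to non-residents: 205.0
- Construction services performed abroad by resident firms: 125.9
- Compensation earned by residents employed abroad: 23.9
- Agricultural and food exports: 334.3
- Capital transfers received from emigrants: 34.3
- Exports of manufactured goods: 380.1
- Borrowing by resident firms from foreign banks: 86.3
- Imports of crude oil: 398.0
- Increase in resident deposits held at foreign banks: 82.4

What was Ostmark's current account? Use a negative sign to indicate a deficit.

Goods: -398.0 + 380.1 - 607.0 + 334.3 + 754.0 - 135.8 = 327.6
Services: -44.6 + 172.1 + 125.9 + 181.2 = 434.6
Primary income: -157.7 + 67.6 + 23.9 = -66.2
Secondary income: 52.1 + 49.4 = 101.5
Current account = 327.6 + 434.6 + (-66.2) + 101.5 = 797.5
(Excluded from the current account — capital account: sale of embassy land to a foreign government 13.4, capital transfers received from emigrants 34.3; financial account: sale of domestic government bonds to non-residents 205.0, borrowing by resident firms from foreign banks 86.3, increase in resident deposits held at foreign banks 82.4.)

797.5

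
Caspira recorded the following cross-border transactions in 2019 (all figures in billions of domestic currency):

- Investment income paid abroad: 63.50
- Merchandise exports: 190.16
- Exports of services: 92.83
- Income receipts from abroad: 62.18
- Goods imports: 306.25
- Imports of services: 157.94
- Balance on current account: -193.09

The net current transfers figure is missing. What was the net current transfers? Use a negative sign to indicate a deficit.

Current account = goods balance + services balance + net primary income + net secondary income
Sum of the known components = -182.52
Net current transfers = CA - (known components) = -193.09 - (-182.52) = -10.57

-10.57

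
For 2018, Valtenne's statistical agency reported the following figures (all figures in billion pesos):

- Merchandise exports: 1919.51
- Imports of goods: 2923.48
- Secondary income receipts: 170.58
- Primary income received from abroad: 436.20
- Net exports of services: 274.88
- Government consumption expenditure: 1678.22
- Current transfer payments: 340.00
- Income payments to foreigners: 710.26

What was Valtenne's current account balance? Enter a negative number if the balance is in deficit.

Goods balance = 1919.51 - 2923.48 = -1003.97
Services balance = 274.88
Trade balance (goods + services) = -1003.97 + 274.88 = -729.09
Net primary income = 436.20 - 710.26 = -274.06
Net secondary income = 170.58 - 340.00 = -169.42
Current account = -729.09 + (-274.06) + (-169.42) = -1172.57

-1172.57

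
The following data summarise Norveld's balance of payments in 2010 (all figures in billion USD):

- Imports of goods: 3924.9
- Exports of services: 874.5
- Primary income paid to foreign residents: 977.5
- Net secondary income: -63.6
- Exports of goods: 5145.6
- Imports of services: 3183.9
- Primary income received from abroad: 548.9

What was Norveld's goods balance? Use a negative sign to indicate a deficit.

Goods balance = 5145.6 - 3924.9 = 1220.7

1220.7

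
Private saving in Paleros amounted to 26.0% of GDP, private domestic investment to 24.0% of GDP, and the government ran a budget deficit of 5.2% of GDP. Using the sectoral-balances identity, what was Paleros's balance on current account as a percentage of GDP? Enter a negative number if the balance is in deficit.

By the sectoral-balances identity, CA = (S_private - I) + (T - G).
Private balance = 26.0 - 24.0 = 2.0
Government balance (T - G) = -5.2
CA = 2.0 + (-5.2) = -3.2

-3.2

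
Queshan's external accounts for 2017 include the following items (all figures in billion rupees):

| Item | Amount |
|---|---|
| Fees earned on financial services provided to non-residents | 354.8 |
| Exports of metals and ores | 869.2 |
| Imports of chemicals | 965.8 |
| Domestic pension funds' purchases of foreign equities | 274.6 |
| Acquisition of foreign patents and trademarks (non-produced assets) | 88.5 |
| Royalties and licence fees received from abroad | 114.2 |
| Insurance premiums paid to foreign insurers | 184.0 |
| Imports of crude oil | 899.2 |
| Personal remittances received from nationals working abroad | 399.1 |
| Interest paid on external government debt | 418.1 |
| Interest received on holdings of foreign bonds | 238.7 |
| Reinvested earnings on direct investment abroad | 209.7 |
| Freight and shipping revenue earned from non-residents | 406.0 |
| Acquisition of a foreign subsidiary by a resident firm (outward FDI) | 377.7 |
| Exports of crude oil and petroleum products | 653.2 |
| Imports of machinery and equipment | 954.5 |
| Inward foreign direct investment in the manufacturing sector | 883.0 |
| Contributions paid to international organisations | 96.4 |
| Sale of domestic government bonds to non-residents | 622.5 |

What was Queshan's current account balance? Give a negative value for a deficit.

-273.1

Goods: -965.8 - 954.5 + 869.2 - 899.2 + 653.2 = -1297.1
Services: -184.0 + 114.2 + 354.8 + 406.0 = 691.0
Primary income: 238.7 + 209.7 - 418.1 = 30.3
Secondary income: -96.4 + 399.1 = 302.7
Current account = (-1297.1) + 691.0 + 30.3 + 302.7 = -273.1
(Excluded from the current account — financial account: domestic pension funds' purchases of foreign equities 274.6, acquisition of a foreign subsidiary by a resident firm (outward FDI) 377.7, inward foreign direct investment in the manufacturing sector 883.0, sale of domestic government bonds to non-residents 622.5; capital account: acquisition of foreign patents and trademarks (non-produced assets) 88.5.)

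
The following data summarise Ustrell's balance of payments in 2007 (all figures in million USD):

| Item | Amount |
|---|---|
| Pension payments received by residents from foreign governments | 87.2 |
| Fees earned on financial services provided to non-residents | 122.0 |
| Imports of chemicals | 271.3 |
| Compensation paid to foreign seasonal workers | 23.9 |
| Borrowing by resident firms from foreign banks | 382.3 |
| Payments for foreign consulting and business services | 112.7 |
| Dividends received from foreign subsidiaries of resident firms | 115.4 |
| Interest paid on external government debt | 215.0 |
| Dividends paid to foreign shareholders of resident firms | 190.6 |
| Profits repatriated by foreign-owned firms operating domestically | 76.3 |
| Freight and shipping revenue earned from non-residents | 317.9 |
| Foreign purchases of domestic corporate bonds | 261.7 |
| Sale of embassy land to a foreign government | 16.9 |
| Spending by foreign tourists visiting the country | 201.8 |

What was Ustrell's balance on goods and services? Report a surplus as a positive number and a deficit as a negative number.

Goods: -271.3
Services: 122.0 + 317.9 - 112.7 + 201.8 = 529.0
Trade balance = -271.3 + 529.0 = 257.7
(Excluded from the trade balance — secondary income: pension payments received by residents from foreign governments 87.2; primary income: compensation paid to foreign seasonal workers 23.9, dividends received from foreign subsidiaries of resident firms 115.4, interest paid on external government debt 215.0, dividends paid to foreign shareholders of resident firms 190.6, profits repatriated by foreign-owned firms operating domestically 76.3; financial account: borrowing by resident firms from foreign banks 382.3, foreign purchases of domestic corporate bonds 261.7; capital account: sale of embassy land to a foreign government 16.9.)

257.7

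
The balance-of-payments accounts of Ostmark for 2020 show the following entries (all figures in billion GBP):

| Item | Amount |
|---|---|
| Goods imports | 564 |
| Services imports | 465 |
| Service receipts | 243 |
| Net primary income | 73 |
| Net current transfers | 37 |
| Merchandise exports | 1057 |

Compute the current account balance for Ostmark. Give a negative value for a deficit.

Goods balance = 1057 - 564 = 493
Services balance = 243 - 465 = -222
Trade balance (goods + services) = 493 + (-222) = 271
Net primary income = 73
Net secondary income = 37
Current account = 271 + 73 + 37 = 381

381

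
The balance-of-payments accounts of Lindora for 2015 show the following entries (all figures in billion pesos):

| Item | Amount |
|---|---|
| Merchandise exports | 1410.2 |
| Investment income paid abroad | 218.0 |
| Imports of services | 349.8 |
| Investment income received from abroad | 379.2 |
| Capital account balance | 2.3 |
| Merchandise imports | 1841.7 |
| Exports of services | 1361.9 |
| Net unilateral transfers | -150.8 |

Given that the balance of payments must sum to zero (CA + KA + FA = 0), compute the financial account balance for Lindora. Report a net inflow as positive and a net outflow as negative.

Goods balance = 1410.2 - 1841.7 = -431.5
Services balance = 1361.9 - 349.8 = 1012.1
Trade balance (goods + services) = -431.5 + 1012.1 = 580.6
Net primary income = 379.2 - 218.0 = 161.2
Net secondary income = -150.8
Current account = 580.6 + 161.2 + (-150.8) = 591.0
Financial account = -(591.0 + 2.3) = -593.3

-593.3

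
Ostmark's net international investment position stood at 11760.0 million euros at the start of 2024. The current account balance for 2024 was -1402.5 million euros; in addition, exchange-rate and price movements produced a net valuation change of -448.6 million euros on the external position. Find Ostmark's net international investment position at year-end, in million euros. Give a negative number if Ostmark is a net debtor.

Change in NIIP = current account + net valuation change = -1402.5 + (-448.6) = -1851.1
End-of-year NIIP = 11760.0 + (-1851.1) = 9908.9

9908.9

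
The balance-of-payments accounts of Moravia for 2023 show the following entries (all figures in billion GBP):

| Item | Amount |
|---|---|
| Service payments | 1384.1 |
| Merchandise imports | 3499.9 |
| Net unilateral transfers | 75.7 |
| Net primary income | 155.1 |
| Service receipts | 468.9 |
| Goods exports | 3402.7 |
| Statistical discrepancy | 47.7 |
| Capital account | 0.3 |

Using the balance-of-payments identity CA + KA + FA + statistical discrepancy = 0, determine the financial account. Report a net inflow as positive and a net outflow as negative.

733.6

Goods balance = 3402.7 - 3499.9 = -97.2
Services balance = 468.9 - 1384.1 = -915.2
Trade balance (goods + services) = -97.2 + (-915.2) = -1012.4
Net primary income = 155.1
Net secondary income = 75.7
Current account = -1012.4 + 155.1 + 75.7 = -781.6
Financial account = -(-781.6 + 0.3 + 47.7) = 733.6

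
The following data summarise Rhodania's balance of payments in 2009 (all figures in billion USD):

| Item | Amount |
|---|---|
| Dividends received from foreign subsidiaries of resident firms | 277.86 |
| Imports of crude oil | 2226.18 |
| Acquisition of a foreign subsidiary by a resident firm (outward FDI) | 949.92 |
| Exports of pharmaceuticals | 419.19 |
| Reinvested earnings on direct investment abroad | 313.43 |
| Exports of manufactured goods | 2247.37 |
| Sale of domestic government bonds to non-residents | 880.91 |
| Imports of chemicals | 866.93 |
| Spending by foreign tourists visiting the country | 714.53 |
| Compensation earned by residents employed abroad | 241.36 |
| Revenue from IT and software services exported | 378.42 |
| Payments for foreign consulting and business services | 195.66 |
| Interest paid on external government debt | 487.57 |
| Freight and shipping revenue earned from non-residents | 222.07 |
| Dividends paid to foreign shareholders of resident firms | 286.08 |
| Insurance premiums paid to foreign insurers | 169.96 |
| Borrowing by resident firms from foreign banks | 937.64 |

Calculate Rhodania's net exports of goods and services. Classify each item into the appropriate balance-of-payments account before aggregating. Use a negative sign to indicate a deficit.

522.85

Goods: -2226.18 + 419.19 + 2247.37 - 866.93 = -426.55
Services: -169.96 + 378.42 + 714.53 - 195.66 + 222.07 = 949.40
Trade balance = -426.55 + 949.40 = 522.85
(Excluded from the trade balance — primary income: dividends received from foreign subsidiaries of resident firms 277.86, reinvested earnings on direct investment abroad 313.43, compensation earned by residents employed abroad 241.36, interest paid on external government debt 487.57, dividends paid to foreign shareholders of resident firms 286.08; financial account: acquisition of a foreign subsidiary by a resident firm (outward FDI) 949.92, sale of domestic government bonds to non-residents 880.91, borrowing by resident firms from foreign banks 937.64.)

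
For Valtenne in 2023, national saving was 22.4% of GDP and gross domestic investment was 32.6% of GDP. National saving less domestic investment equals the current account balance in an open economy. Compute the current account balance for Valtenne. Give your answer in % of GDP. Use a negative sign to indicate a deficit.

-10.2

S - I = CA (net lending to the rest of the world).
CA = S - I = 22.4 - 32.6 = -10.2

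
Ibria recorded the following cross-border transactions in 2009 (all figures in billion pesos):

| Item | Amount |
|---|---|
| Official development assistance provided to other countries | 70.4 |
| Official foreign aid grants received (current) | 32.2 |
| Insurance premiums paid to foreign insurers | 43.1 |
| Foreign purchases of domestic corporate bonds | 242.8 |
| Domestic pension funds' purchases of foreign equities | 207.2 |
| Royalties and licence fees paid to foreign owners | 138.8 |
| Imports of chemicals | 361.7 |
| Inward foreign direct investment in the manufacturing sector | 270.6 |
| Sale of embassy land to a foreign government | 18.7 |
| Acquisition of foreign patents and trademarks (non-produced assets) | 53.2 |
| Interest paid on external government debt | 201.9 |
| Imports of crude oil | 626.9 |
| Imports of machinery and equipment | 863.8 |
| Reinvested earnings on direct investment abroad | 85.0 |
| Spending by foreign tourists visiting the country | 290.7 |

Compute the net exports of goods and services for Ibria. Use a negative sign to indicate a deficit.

-1743.6

Goods: -863.8 - 626.9 - 361.7 = -1852.4
Services: -43.1 - 138.8 + 290.7 = 108.8
Trade balance = -1852.4 + 108.8 = -1743.6
(Excluded from the trade balance — secondary income: official development assistance provided to other countries 70.4, official foreign aid grants received (current) 32.2; financial account: foreign purchases of domestic corporate bonds 242.8, domestic pension funds' purchases of foreign equities 207.2, inward foreign direct investment in the manufacturing sector 270.6; capital account: sale of embassy land to a foreign government 18.7, acquisition of foreign patents and trademarks (non-produced assets) 53.2; primary income: interest paid on external government debt 201.9, reinvested earnings on direct investment abroad 85.0.)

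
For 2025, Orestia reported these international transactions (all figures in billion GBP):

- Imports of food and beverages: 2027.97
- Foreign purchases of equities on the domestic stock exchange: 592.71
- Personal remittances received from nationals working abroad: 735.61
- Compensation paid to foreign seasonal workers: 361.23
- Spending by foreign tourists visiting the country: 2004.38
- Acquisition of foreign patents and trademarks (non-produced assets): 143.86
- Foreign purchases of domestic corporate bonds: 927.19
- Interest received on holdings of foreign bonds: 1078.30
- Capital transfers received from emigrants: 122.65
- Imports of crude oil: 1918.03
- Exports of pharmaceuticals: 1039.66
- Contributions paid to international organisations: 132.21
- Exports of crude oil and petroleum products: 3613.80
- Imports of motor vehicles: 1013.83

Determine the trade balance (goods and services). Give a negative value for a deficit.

1698.01

Goods: -1013.83 + 1039.66 - 1918.03 - 2027.97 + 3613.80 = -306.37
Services: 2004.38
Trade balance = -306.37 + 2004.38 = 1698.01
(Excluded from the trade balance — financial account: foreign purchases of equities on the domestic stock exchange 592.71, foreign purchases of domestic corporate bonds 927.19; secondary income: personal remittances received from nationals working abroad 735.61, contributions paid to international organisations 132.21; primary income: compensation paid to foreign seasonal workers 361.23, interest received on holdings of foreign bonds 1078.30; capital account: acquisition of foreign patents and trademarks (non-produced assets) 143.86, capital transfers received from emigrants 122.65.)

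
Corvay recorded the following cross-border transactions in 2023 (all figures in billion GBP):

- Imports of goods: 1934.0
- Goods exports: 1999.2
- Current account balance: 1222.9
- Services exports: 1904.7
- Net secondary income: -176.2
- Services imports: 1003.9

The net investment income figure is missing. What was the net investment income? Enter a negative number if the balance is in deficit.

Current account = goods balance + services balance + net primary income + net secondary income
Sum of the known components = 789.8
Net investment income = CA - (known components) = 1222.9 - 789.8 = 433.1

433.1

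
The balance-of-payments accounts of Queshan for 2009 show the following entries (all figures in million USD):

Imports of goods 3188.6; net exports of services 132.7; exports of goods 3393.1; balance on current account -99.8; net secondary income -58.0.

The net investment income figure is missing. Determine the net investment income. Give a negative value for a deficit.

Current account = goods balance + services balance + net primary income + net secondary income
Sum of the known components = 279.2
Net investment income = CA - (known components) = -99.8 - 279.2 = -379.0

-379.0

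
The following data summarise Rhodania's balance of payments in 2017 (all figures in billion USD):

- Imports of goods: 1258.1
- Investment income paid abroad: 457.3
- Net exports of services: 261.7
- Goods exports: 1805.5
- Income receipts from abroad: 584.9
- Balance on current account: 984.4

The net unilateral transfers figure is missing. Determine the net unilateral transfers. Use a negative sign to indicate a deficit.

Current account = goods balance + services balance + net primary income + net secondary income
Sum of the known components = 936.7
Net unilateral transfers = CA - (known components) = 984.4 - 936.7 = 47.7

47.7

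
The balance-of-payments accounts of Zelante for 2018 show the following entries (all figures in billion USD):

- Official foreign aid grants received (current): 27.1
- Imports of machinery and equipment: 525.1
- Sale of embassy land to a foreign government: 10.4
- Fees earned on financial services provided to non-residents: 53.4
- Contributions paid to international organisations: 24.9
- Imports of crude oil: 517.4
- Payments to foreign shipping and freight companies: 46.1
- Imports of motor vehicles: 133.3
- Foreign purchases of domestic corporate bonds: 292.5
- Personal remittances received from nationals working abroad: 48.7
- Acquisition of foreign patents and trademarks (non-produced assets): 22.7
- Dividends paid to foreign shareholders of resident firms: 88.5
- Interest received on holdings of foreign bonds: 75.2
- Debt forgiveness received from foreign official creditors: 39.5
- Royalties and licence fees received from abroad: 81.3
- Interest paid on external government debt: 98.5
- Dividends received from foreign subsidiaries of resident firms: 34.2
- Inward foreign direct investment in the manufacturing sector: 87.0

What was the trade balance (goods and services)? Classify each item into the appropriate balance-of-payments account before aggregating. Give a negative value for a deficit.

Goods: -517.4 - 525.1 - 133.3 = -1175.8
Services: -46.1 + 81.3 + 53.4 = 88.6
Trade balance = -1175.8 + 88.6 = -1087.2
(Excluded from the trade balance — secondary income: official foreign aid grants received (current) 27.1, contributions paid to international organisations 24.9, personal remittances received from nationals working abroad 48.7; capital account: sale of embassy land to a foreign government 10.4, acquisition of foreign patents and trademarks (non-produced assets) 22.7, debt forgiveness received from foreign official creditors 39.5; financial account: foreign purchases of domestic corporate bonds 292.5, inward foreign direct investment in the manufacturing sector 87.0; primary income: dividends paid to foreign shareholders of resident firms 88.5, interest received on holdings of foreign bonds 75.2, interest paid on external government debt 98.5, dividends received from foreign subsidiaries of resident firms 34.2.)

-1087.2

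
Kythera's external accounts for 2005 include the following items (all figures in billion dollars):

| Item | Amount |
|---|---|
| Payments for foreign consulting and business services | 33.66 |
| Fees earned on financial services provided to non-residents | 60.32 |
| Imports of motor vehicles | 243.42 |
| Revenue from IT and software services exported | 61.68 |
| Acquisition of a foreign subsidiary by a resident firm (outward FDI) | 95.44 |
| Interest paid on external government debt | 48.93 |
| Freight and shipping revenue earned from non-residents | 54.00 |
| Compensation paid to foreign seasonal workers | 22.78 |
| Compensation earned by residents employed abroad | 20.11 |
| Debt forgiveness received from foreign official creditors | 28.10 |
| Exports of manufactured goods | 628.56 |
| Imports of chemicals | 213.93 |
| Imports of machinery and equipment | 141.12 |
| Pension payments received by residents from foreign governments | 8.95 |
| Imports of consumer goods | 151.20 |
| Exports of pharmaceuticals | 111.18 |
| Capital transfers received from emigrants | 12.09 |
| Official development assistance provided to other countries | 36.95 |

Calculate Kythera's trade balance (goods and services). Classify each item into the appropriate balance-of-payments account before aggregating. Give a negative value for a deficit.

132.41

Goods: 111.18 - 213.93 + 628.56 - 141.12 - 151.20 - 243.42 = -9.93
Services: 60.32 - 33.66 + 54.00 + 61.68 = 142.34
Trade balance = -9.93 + 142.34 = 132.41
(Excluded from the trade balance — financial account: acquisition of a foreign subsidiary by a resident firm (outward FDI) 95.44; primary income: interest paid on external government debt 48.93, compensation paid to foreign seasonal workers 22.78, compensation earned by residents employed abroad 20.11; capital account: debt forgiveness received from foreign official creditors 28.10, capital transfers received from emigrants 12.09; secondary income: pension payments received by residents from foreign governments 8.95, official development assistance provided to other countries 36.95.)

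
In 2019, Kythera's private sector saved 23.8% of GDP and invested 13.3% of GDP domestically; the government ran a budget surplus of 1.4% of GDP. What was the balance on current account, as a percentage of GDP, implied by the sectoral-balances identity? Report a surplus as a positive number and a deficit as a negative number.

11.9

By the sectoral-balances identity, CA = (S_private - I) + (T - G).
Private balance = 23.8 - 13.3 = 10.5
Government balance (T - G) = 1.4
CA = 10.5 + 1.4 = 11.9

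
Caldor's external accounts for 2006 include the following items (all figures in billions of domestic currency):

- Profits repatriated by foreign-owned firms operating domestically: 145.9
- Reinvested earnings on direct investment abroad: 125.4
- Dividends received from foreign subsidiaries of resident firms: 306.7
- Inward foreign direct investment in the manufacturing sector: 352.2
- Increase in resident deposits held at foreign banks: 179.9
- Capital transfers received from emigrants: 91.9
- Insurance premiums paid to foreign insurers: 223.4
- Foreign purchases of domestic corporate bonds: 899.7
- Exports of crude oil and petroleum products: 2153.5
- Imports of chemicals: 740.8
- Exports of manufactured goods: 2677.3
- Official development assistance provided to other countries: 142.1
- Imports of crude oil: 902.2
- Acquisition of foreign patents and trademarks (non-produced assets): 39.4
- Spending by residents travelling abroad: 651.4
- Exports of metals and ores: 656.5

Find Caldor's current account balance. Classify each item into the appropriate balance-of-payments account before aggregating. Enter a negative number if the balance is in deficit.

Goods: -902.2 - 740.8 + 2153.5 + 656.5 + 2677.3 = 3844.3
Services: -223.4 - 651.4 = -874.8
Primary income: -145.9 + 125.4 + 306.7 = 286.2
Secondary income: -142.1
Current account = 3844.3 + (-874.8) + 286.2 + (-142.1) = 3113.6
(Excluded from the current account — financial account: inward foreign direct investment in the manufacturing sector 352.2, increase in resident deposits held at foreign banks 179.9, foreign purchases of domestic corporate bonds 899.7; capital account: capital transfers received from emigrants 91.9, acquisition of foreign patents and trademarks (non-produced assets) 39.4.)

3113.6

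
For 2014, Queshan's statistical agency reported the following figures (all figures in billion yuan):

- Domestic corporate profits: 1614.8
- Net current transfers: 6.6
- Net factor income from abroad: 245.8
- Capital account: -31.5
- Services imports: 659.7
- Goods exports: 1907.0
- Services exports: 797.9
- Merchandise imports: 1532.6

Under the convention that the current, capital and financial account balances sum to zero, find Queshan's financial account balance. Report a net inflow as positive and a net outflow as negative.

-733.5

Goods balance = 1907.0 - 1532.6 = 374.4
Services balance = 797.9 - 659.7 = 138.2
Trade balance (goods + services) = 374.4 + 138.2 = 512.6
Net primary income = 245.8
Net secondary income = 6.6
Current account = 512.6 + 245.8 + 6.6 = 765.0
Financial account = -(765.0 + (-31.5)) = -733.5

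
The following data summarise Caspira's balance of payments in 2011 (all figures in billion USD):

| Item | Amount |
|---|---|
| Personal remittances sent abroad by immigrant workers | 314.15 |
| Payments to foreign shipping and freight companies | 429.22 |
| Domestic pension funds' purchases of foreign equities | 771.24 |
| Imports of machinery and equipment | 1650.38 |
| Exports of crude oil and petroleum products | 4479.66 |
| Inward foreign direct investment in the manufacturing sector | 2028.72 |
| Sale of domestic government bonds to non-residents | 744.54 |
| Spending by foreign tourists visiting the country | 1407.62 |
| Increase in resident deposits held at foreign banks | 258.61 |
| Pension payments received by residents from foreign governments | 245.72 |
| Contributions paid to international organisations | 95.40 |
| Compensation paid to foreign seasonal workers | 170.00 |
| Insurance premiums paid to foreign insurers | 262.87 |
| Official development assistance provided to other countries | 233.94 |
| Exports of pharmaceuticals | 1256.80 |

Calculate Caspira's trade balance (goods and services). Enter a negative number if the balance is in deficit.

4801.61

Goods: 1256.80 - 1650.38 + 4479.66 = 4086.08
Services: -429.22 + 1407.62 - 262.87 = 715.53
Trade balance = 4086.08 + 715.53 = 4801.61
(Excluded from the trade balance — secondary income: personal remittances sent abroad by immigrant workers 314.15, pension payments received by residents from foreign governments 245.72, contributions paid to international organisations 95.40, official development assistance provided to other countries 233.94; financial account: domestic pension funds' purchases of foreign equities 771.24, inward foreign direct investment in the manufacturing sector 2028.72, sale of domestic government bonds to non-residents 744.54, increase in resident deposits held at foreign banks 258.61; primary income: compensation paid to foreign seasonal workers 170.00.)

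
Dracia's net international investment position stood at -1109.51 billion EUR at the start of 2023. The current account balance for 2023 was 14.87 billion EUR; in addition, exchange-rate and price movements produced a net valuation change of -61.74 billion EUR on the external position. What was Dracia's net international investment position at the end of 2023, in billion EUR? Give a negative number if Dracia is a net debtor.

Change in NIIP = current account + net valuation change = 14.87 + (-61.74) = -46.87
End-of-year NIIP = -1109.51 + (-46.87) = -1156.38

-1156.38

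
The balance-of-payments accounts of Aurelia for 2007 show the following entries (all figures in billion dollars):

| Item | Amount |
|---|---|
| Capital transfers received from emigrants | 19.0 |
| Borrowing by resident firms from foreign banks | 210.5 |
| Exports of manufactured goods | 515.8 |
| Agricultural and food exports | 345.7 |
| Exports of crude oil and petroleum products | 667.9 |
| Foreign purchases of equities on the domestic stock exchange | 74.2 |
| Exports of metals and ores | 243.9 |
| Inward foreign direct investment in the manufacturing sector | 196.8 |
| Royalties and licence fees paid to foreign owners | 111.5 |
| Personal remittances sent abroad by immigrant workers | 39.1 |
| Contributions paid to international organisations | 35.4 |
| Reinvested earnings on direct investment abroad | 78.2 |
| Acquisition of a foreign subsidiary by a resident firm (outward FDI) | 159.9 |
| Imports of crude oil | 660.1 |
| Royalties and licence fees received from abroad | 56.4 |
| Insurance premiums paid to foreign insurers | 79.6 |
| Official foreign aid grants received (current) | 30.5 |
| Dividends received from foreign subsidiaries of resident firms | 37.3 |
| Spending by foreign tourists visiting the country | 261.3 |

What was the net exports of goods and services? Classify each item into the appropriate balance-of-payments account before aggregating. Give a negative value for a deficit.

1239.8

Goods: -660.1 + 345.7 + 667.9 + 243.9 + 515.8 = 1113.2
Services: 261.3 + 56.4 - 111.5 - 79.6 = 126.6
Trade balance = 1113.2 + 126.6 = 1239.8
(Excluded from the trade balance — capital account: capital transfers received from emigrants 19.0; financial account: borrowing by resident firms from foreign banks 210.5, foreign purchases of equities on the domestic stock exchange 74.2, inward foreign direct investment in the manufacturing sector 196.8, acquisition of a foreign subsidiary by a resident firm (outward FDI) 159.9; secondary income: personal remittances sent abroad by immigrant workers 39.1, contributions paid to international organisations 35.4, official foreign aid grants received (current) 30.5; primary income: reinvested earnings on direct investment abroad 78.2, dividends received from foreign subsidiaries of resident firms 37.3.)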